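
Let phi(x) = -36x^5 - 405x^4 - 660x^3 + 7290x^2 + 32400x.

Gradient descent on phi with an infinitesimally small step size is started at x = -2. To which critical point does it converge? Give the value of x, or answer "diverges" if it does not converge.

-3

phi'(x) = -180(x - 3)(x + 3)(x + 4)(x + 5), so phi'(-2) = 5400.
Gradient descent moves in the -phi' direction, i.e. x is decreasing.
The nearest critical point in that direction is x = -3, where phi'' = 2160 > 0 (a local minimum). The iterate converges there.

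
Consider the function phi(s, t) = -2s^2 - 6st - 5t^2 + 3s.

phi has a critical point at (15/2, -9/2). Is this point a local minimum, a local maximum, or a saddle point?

The Hessian of phi is constant: H = [[-4, -6], [-6, -10]].
det(H) = (-4)·(-10) − (-6)² = 4.
det(H) > 0 and tr(H) = -14 < 0, so H is negative definite and the point is a local maximum.

local maximum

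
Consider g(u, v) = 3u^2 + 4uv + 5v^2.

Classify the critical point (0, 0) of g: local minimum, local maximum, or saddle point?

local minimum

The Hessian of g is constant: H = [[6, 4], [4, 10]].
det(H) = 6·10 − 4² = 44.
det(H) > 0 and tr(H) = 16 > 0, so H is positive definite and the point is a local minimum.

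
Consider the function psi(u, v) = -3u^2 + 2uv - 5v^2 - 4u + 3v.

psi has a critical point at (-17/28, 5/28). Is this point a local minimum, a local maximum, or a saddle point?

The Hessian of psi is constant: H = [[-6, 2], [2, -10]].
det(H) = (-6)·(-10) − 2² = 56.
det(H) > 0 and tr(H) = -16 < 0, so H is negative definite and the point is a local maximum.

local maximum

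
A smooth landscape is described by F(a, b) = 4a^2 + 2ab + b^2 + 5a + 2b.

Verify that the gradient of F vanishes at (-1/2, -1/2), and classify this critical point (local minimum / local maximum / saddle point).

∇F = (8a + 2b + 5, 2a + 2b + 2); substituting (-1/2, -1/2) gives ∇F = (0, 0), so (-1/2, -1/2) is indeed a critical point.
The Hessian of F is constant: H = [[8, 2], [2, 2]].
det(H) = 8·2 − 2² = 12.
det(H) > 0 and tr(H) = 10 > 0, so H is positive definite and the point is a local minimum.

local minimum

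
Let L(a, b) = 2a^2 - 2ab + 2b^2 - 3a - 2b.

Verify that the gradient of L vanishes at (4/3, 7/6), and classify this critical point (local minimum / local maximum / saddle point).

∇L = (4a - 2b - 3, -2a + 4b - 2); substituting (4/3, 7/6) gives ∇L = (0, 0), so (4/3, 7/6) is indeed a critical point.
The Hessian of L is constant: H = [[4, -2], [-2, 4]].
det(H) = 4·4 − (-2)² = 12.
det(H) > 0 and tr(H) = 8 > 0, so H is positive definite and the point is a local minimum.

local minimum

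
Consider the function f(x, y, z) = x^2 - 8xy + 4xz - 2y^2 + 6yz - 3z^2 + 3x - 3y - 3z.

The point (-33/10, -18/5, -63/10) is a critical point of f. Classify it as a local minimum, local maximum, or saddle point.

saddle point

The Hessian is constant: H = [[2, -8, 4], [-8, -4, 6], [4, 6, -6]].
Leading principal minors: Δ₁ = 2, Δ₂ = -72, Δ₃ = 40.
The minors fit neither the all-positive nor the alternating-sign pattern, so H is indefinite: a saddle point.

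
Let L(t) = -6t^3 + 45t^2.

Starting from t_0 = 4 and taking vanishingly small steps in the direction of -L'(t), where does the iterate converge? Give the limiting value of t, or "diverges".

L'(t) = -18t(t - 5), so L'(4) = 72.
Gradient descent moves in the -L' direction, i.e. t is decreasing.
The nearest critical point in that direction is t = 0, where L'' = 90 > 0 (a local minimum). The iterate converges there.

0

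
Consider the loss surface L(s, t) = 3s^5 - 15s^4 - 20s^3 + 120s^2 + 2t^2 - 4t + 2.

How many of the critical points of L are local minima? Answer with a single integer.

L separates as a function of s plus a function of t, so ∇L=0 decouples.
∂L/∂s = 15s(s - 4)(s - 2)(s + 2) = 0 at s ∈ {-2, 0, 2, 4}; ∂L/∂t = 4(t - 1) = 0 at t ∈ {1}.
The Hessian is diagonal: diag(L_ss, L_tt). Second derivatives: L_ss(-2)=-720, L_ss(0)=240, L_ss(2)=-240, L_ss(4)=720; L_tt(1)=4.
Local minima occur where both diagonal entries positive: (0, 1), (4, 1). Count: 2.

2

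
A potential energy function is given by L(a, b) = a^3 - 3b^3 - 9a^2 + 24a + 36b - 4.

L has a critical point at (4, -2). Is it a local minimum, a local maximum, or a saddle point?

The mixed partial ∂²L/∂a∂b is 0, so the Hessian at any point is diag(L_aa, L_bb) = diag(6(a - 3), -18b).
At (4, -2): H = diag(6, 36).
Both eigenvalues are positive, so H is positive definite: a local minimum.

local minimum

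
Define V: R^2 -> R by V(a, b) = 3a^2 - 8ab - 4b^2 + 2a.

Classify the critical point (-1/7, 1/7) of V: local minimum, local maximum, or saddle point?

The Hessian of V is constant: H = [[6, -8], [-8, -8]].
det(H) = 6·(-8) − (-8)² = -112.
Since det(H) < 0, H is indefinite and the critical point is a saddle point.

saddle point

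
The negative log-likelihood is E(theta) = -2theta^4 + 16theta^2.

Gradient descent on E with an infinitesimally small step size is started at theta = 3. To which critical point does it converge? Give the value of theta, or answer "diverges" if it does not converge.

diverges

E'(theta) = -8theta(theta - 2)(theta + 2), so E'(3) = -120.
Gradient descent moves in the -E' direction, i.e. theta is increasing.
There is no critical point above theta=3, and E' keeps the same sign, so the iterate runs off to +∞.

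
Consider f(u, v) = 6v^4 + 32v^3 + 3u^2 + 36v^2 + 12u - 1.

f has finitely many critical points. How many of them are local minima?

2

f separates as a function of u plus a function of v, so ∇f=0 decouples.
∂f/∂u = 6(u + 2) = 0 at u ∈ {-2}; ∂f/∂v = 24v(v + 1)(v + 3) = 0 at v ∈ {-3, -1, 0}.
The Hessian is diagonal: diag(f_uu, f_vv). Second derivatives: f_uu(-2)=6; f_vv(-3)=144, f_vv(-1)=-48, f_vv(0)=72.
Local minima occur where both diagonal entries positive: (-2, -3), (-2, 0). Count: 2.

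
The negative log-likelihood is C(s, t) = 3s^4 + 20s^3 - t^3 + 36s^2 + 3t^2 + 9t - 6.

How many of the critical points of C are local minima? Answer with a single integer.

C separates as a function of s plus a function of t, so ∇C=0 decouples.
∂C/∂s = 12s(s + 2)(s + 3) = 0 at s ∈ {-3, -2, 0}; ∂C/∂t = -3(t - 3)(t + 1) = 0 at t ∈ {-1, 3}.
The Hessian is diagonal: diag(C_ss, C_tt). Second derivatives: C_ss(-3)=36, C_ss(-2)=-24, C_ss(0)=72; C_tt(-1)=12, C_tt(3)=-12.
Local minima occur where both diagonal entries positive: (-3, -1), (0, -1). Count: 2.

2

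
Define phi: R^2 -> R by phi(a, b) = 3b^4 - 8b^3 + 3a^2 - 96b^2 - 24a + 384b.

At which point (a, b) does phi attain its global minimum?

phi(a,b) separates as P(a) + Q(b), so its minimum is min P + min Q.
P'(a) = 6a - 24 vanishes at a ∈ {4}; Q'(b) = 12(b - 4)(b - 2)(b + 4) vanishes at b ∈ {-4, 2, 4}.
Local minima of P (where P''>0): P(4)=-48. Local minima of Q: Q(-4)=-1792, Q(4)=256.
So the global minimum of phi is P(4) + Q(-4) = -48 − 1792 = -1840, attained at (4, -4).

(4, -4)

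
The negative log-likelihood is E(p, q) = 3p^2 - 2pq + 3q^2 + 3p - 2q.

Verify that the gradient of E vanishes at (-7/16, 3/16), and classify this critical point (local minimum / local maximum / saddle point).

∇E = (6p - 2q + 3, -2p + 6q - 2); substituting (-7/16, 3/16) gives ∇E = (0, 0), so (-7/16, 3/16) is indeed a critical point.
The Hessian of E is constant: H = [[6, -2], [-2, 6]].
det(H) = 6·6 − (-2)² = 32.
det(H) > 0 and tr(H) = 12 > 0, so H is positive definite and the point is a local minimum.

local minimum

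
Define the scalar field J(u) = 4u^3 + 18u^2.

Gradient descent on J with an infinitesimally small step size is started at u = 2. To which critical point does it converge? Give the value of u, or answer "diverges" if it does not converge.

0

J'(u) = 12u(u + 3), so J'(2) = 120.
Gradient descent moves in the -J' direction, i.e. u is decreasing.
The nearest critical point in that direction is u = 0, where J'' = 36 > 0 (a local minimum). The iterate converges there.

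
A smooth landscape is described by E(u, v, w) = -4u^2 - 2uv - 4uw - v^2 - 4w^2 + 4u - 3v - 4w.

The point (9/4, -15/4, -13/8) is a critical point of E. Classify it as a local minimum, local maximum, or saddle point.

local maximum

The Hessian is constant: H = [[-8, -2, -4], [-2, -2, 0], [-4, 0, -8]].
Leading principal minors: Δ₁ = -8, Δ₂ = 12, Δ₃ = -64.
The minors alternate sign starting negative (−, +, −), so H is negative definite: a local maximum.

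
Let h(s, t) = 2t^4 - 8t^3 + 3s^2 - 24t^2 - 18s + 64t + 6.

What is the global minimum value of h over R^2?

h(s,t) separates as P(s) + Q(t) + 6, so its minimum is min P + min Q + 6.
P'(s) = 6s - 18 vanishes at s ∈ {3}; Q'(t) = 8(t - 4)(t - 1)(t + 2) vanishes at t ∈ {-2, 1, 4}.
Local minima of P (where P''>0): P(3)=-27. Local minima of Q: Q(-2)=-128, Q(4)=-128.
So the global minimum of h is P(3) + Q(-2) + 6 = -27 − 128 + 6 = -149, attained at (3, -2).

-149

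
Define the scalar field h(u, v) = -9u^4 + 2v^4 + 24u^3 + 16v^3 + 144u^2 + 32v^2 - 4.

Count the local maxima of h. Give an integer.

h separates as a function of u plus a function of v, so ∇h=0 decouples.
∂h/∂u = -36u(u - 4)(u + 2) = 0 at u ∈ {-2, 0, 4}; ∂h/∂v = 8v(v + 2)(v + 4) = 0 at v ∈ {-4, -2, 0}.
The Hessian is diagonal: diag(h_uu, h_vv). Second derivatives: h_uu(-2)=-432, h_uu(0)=288, h_uu(4)=-864; h_vv(-4)=64, h_vv(-2)=-32, h_vv(0)=64.
Local maxima occur where both diagonal entries negative: (-2, -2), (4, -2). Count: 2.

2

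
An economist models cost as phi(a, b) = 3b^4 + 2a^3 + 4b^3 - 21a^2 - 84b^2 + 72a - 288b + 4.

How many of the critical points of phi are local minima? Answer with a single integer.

2

phi separates as a function of a plus a function of b, so ∇phi=0 decouples.
∂phi/∂a = 6(a - 4)(a - 3) = 0 at a ∈ {3, 4}; ∂phi/∂b = 12(b - 4)(b + 2)(b + 3) = 0 at b ∈ {-3, -2, 4}.
The Hessian is diagonal: diag(phi_aa, phi_bb). Second derivatives: phi_aa(3)=-6, phi_aa(4)=6; phi_bb(-3)=84, phi_bb(-2)=-72, phi_bb(4)=504.
Local minima occur where both diagonal entries positive: (4, -3), (4, 4). Count: 2.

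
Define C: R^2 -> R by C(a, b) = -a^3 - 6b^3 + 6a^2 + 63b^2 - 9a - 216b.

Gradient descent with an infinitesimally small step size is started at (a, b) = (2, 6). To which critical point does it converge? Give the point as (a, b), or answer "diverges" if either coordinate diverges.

C is separable, so gradient descent decouples: a follows -∂C/∂a, b follows -∂C/∂b.
∂C/∂a = -3(a - 3)(a - 1); at a=2 this is 3, so a decreases.
∂C/∂b = -18(b - 4)(b - 3); at b=6 this is -108, so b increases.
The b-coordinate has no critical point in that direction and runs off to infinity.

diverges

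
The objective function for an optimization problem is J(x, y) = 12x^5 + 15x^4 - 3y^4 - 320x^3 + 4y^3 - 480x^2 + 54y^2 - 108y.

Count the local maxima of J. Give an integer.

J separates as a function of x plus a function of y, so ∇J=0 decouples.
∂J/∂x = 60x(x - 4)(x + 1)(x + 4) = 0 at x ∈ {-4, -1, 0, 4}; ∂J/∂y = -12(y - 3)(y - 1)(y + 3) = 0 at y ∈ {-3, 1, 3}.
The Hessian is diagonal: diag(J_xx, J_yy). Second derivatives: J_xx(-4)=-5760, J_xx(-1)=900, J_xx(0)=-960, J_xx(4)=9600; J_yy(-3)=-288, J_yy(1)=96, J_yy(3)=-144.
Local maxima occur where both diagonal entries negative: (-4, -3), (-4, 3), (0, -3), (0, 3). Count: 4.

4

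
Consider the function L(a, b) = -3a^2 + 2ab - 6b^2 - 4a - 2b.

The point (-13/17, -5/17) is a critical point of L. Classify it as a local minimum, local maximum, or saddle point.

The Hessian of L is constant: H = [[-6, 2], [2, -12]].
det(H) = (-6)·(-12) − 2² = 68.
det(H) > 0 and tr(H) = -18 < 0, so H is negative definite and the point is a local maximum.

local maximum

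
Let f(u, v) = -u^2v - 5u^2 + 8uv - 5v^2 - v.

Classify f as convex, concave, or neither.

The term -u^2v is cubic, so the Hessian is not constant.
∂²f/∂u² = -2v - 10, which takes both signs as v varies (negative for sufficiently large v). A diagonal entry of the Hessian changing sign means the Hessian is neither positive- nor negative-semidefinite on all of R^2.

neither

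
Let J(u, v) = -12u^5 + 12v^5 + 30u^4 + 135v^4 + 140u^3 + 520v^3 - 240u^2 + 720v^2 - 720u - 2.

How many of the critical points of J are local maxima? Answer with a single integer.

4

J separates as a function of u plus a function of v, so ∇J=0 decouples.
∂J/∂u = -60(u - 3)(u - 2)(u + 1)(u + 2) = 0 at u ∈ {-2, -1, 2, 3}; ∂J/∂v = 60v(v + 2)(v + 3)(v + 4) = 0 at v ∈ {-4, -3, -2, 0}.
The Hessian is diagonal: diag(J_uu, J_vv). Second derivatives: J_uu(-2)=1200, J_uu(-1)=-720, J_uu(2)=720, J_uu(3)=-1200; J_vv(-4)=-480, J_vv(-3)=180, J_vv(-2)=-240, J_vv(0)=1440.
Local maxima occur where both diagonal entries negative: (-1, -4), (-1, -2), (3, -4), (3, -2). Count: 4.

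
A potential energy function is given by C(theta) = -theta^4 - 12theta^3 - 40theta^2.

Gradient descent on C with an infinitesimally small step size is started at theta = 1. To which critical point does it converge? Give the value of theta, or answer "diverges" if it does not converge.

C'(theta) = -4theta(theta + 4)(theta + 5), so C'(1) = -120.
Gradient descent moves in the -C' direction, i.e. theta is increasing.
There is no critical point above theta=1, and C' keeps the same sign, so the iterate runs off to +∞.

diverges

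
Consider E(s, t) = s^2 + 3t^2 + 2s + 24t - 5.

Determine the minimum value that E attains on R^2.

E(s,t) separates as P(s) + Q(t) − 5, so its minimum is min P + min Q − 5.
P'(s) = 2s + 2 vanishes at s ∈ {-1}; Q'(t) = 6(t + 4) vanishes at t ∈ {-4}.
Local minima of P (where P''>0): P(-1)=-1. Local minima of Q: Q(-4)=-48.
So the global minimum of E is P(-1) + Q(-4) − 5 = -1 − 48 − 5 = -54, attained at (-1, -4).

-54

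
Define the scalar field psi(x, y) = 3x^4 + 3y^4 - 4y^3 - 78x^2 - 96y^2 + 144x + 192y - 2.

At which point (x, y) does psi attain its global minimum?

(-4, -4)

psi(x,y) separates as P(x) + Q(y) − 2, so its minimum is min P + min Q − 2.
P'(x) = 12(x - 3)(x - 1)(x + 4) vanishes at x ∈ {-4, 1, 3}; Q'(y) = 12(y - 4)(y - 1)(y + 4) vanishes at y ∈ {-4, 1, 4}.
Local minima of P (where P''>0): P(-4)=-1056, P(3)=-27. Local minima of Q: Q(-4)=-1280, Q(4)=-256.
So the global minimum of psi is P(-4) + Q(-4) − 2 = -1056 − 1280 − 2 = -2338, attained at (-4, -4).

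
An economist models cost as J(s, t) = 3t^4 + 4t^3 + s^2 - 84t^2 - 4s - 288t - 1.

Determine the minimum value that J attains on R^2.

-1477

J(s,t) separates as P(s) + Q(t) − 1, so its minimum is min P + min Q − 1.
P'(s) = 2s - 4 vanishes at s ∈ {2}; Q'(t) = 12(t - 4)(t + 2)(t + 3) vanishes at t ∈ {-3, -2, 4}.
Local minima of P (where P''>0): P(2)=-4. Local minima of Q: Q(-3)=243, Q(4)=-1472.
So the global minimum of J is P(2) + Q(4) − 1 = -4 − 1472 − 1 = -1477, attained at (2, 4).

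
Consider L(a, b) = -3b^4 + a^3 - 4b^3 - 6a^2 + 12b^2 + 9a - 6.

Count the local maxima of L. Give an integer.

L separates as a function of a plus a function of b, so ∇L=0 decouples.
∂L/∂a = 3(a - 3)(a - 1) = 0 at a ∈ {1, 3}; ∂L/∂b = -12b(b - 1)(b + 2) = 0 at b ∈ {-2, 0, 1}.
The Hessian is diagonal: diag(L_aa, L_bb). Second derivatives: L_aa(1)=-6, L_aa(3)=6; L_bb(-2)=-72, L_bb(0)=24, L_bb(1)=-36.
Local maxima occur where both diagonal entries negative: (1, -2), (1, 1). Count: 2.

2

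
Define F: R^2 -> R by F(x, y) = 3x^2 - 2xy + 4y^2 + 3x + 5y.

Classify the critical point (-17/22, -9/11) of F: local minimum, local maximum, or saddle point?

local minimum

The Hessian of F is constant: H = [[6, -2], [-2, 8]].
det(H) = 6·8 − (-2)² = 44.
det(H) > 0 and tr(H) = 14 > 0, so H is positive definite and the point is a local minimum.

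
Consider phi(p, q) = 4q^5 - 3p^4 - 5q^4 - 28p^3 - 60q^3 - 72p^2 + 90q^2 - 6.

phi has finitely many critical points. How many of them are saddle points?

6

phi separates as a function of p plus a function of q, so ∇phi=0 decouples.
∂phi/∂p = -12p(p + 3)(p + 4) = 0 at p ∈ {-4, -3, 0}; ∂phi/∂q = 20q(q - 3)(q - 1)(q + 3) = 0 at q ∈ {-3, 0, 1, 3}.
The Hessian is diagonal: diag(phi_pp, phi_qq). Second derivatives: phi_pp(-4)=-48, phi_pp(-3)=36, phi_pp(0)=-144; phi_qq(-3)=-1440, phi_qq(0)=180, phi_qq(1)=-160, phi_qq(3)=720.
Saddle points occur where the two diagonal entries have opposite signs: (-4, 0), (-4, 3), (-3, -3), (-3, 1), (0, 0), (0, 3). Count: 6.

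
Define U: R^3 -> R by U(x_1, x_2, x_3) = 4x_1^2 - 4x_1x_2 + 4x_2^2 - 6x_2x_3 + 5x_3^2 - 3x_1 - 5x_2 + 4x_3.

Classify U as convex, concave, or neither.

U is quadratic, so its Hessian is the constant matrix H = [[8, -4, 0], [-4, 8, -6], [0, -6, 10]].
Leading principal minors: 8, 48, 192.
All positive ⇒ H ≻ 0 ⇒ convex.

convex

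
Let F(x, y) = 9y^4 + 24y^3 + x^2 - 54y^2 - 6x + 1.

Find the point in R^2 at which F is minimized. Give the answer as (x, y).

F(x,y) separates as P(x) + Q(y) + 1, so its minimum is min P + min Q + 1.
P'(x) = 2x - 6 vanishes at x ∈ {3}; Q'(y) = 36y(y - 1)(y + 3) vanishes at y ∈ {-3, 0, 1}.
Local minima of P (where P''>0): P(3)=-9. Local minima of Q: Q(-3)=-405, Q(1)=-21.
So the global minimum of F is P(3) + Q(-3) + 1 = -9 − 405 + 1 = -413, attained at (3, -3).

(3, -3)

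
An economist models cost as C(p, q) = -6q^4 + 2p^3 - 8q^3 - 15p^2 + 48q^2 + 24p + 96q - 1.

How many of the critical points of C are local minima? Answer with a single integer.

1

C separates as a function of p plus a function of q, so ∇C=0 decouples.
∂C/∂p = 6(p - 4)(p - 1) = 0 at p ∈ {1, 4}; ∂C/∂q = -24(q - 2)(q + 1)(q + 2) = 0 at q ∈ {-2, -1, 2}.
The Hessian is diagonal: diag(C_pp, C_qq). Second derivatives: C_pp(1)=-18, C_pp(4)=18; C_qq(-2)=-96, C_qq(-1)=72, C_qq(2)=-288.
Local minima occur where both diagonal entries positive: (4, -1). Count: 1.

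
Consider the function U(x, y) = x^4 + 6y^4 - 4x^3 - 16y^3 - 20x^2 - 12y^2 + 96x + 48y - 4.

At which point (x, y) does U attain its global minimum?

(-3, -1)

U(x,y) separates as P(x) + Q(y) − 4, so its minimum is min P + min Q − 4.
P'(x) = 4(x - 4)(x - 2)(x + 3) vanishes at x ∈ {-3, 2, 4}; Q'(y) = 24(y - 2)(y - 1)(y + 1) vanishes at y ∈ {-1, 1, 2}.
Local minima of P (where P''>0): P(-3)=-279, P(4)=64. Local minima of Q: Q(-1)=-38, Q(2)=16.
So the global minimum of U is P(-3) + Q(-1) − 4 = -279 − 38 − 4 = -321, attained at (-3, -1).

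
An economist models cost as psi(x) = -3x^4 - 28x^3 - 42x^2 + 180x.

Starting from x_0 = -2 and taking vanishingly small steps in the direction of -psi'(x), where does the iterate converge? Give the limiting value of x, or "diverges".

psi'(x) = -12(x - 1)(x + 3)(x + 5), so psi'(-2) = 108.
Gradient descent moves in the -psi' direction, i.e. x is decreasing.
The nearest critical point in that direction is x = -3, where psi'' = 96 > 0 (a local minimum). The iterate converges there.

-3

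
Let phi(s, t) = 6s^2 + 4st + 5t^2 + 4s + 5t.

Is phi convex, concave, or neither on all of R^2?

phi is quadratic, so its Hessian is the constant matrix H = [[12, 4], [4, 10]].
det(H) = 104, tr(H) = 22.
det(H) > 0 and tr(H) > 0, so H is positive definite everywhere: convex.

convex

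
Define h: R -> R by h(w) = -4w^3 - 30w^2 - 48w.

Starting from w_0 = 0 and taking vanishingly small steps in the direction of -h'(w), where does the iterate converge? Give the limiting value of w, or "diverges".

h'(w) = -12(w + 1)(w + 4), so h'(0) = -48.
Gradient descent moves in the -h' direction, i.e. w is increasing.
There is no critical point above w=0, and h' keeps the same sign, so the iterate runs off to +∞.

diverges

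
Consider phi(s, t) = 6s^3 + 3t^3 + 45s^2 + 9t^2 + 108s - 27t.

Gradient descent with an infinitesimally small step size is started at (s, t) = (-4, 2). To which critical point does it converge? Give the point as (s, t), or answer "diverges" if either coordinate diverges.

phi is separable, so gradient descent decouples: s follows -∂phi/∂s, t follows -∂phi/∂t.
∂phi/∂s = 18(s + 2)(s + 3); at s=-4 this is 36, so s decreases.
∂phi/∂t = 9(t - 1)(t + 3); at t=2 this is 45, so t decreases.
The s-coordinate has no critical point in that direction and runs off to infinity.

diverges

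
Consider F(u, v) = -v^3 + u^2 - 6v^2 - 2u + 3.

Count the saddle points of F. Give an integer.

1

F separates as a function of u plus a function of v, so ∇F=0 decouples.
∂F/∂u = 2(u - 1) = 0 at u ∈ {1}; ∂F/∂v = -3v(v + 4) = 0 at v ∈ {-4, 0}.
The Hessian is diagonal: diag(F_uu, F_vv). Second derivatives: F_uu(1)=2; F_vv(-4)=12, F_vv(0)=-12.
Saddle points occur where the two diagonal entries have opposite signs: (1, 0). Count: 1.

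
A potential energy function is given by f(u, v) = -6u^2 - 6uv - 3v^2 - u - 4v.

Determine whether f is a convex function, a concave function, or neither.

f is quadratic, so its Hessian is the constant matrix H = [[-12, -6], [-6, -6]].
det(H) = 36, tr(H) = -18.
det(H) > 0 and tr(H) < 0, so H is negative definite everywhere: concave.

concave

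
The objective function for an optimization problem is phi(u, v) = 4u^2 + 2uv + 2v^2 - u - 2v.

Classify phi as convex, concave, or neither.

convex

phi is quadratic, so its Hessian is the constant matrix H = [[8, 2], [2, 4]].
det(H) = 28, tr(H) = 12.
det(H) > 0 and tr(H) > 0, so H is positive definite everywhere: convex.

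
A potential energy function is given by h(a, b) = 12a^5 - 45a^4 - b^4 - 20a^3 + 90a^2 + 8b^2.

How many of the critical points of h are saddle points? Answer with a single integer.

6

h separates as a function of a plus a function of b, so ∇h=0 decouples.
∂h/∂a = 60a(a - 3)(a - 1)(a + 1) = 0 at a ∈ {-1, 0, 1, 3}; ∂h/∂b = -4b(b - 2)(b + 2) = 0 at b ∈ {-2, 0, 2}.
The Hessian is diagonal: diag(h_aa, h_bb). Second derivatives: h_aa(-1)=-480, h_aa(0)=180, h_aa(1)=-240, h_aa(3)=1440; h_bb(-2)=-32, h_bb(0)=16, h_bb(2)=-32.
Saddle points occur where the two diagonal entries have opposite signs: (-1, 0), (0, -2), (0, 2), (1, 0), (3, -2), (3, 2). Count: 6.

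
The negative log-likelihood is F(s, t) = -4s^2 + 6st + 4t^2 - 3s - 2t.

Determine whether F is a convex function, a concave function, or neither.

neither

F is quadratic, so its Hessian is the constant matrix H = [[-8, 6], [6, 8]].
det(H) = -100, tr(H) = 0.
det(H) < 0, so H is indefinite: neither convex nor concave.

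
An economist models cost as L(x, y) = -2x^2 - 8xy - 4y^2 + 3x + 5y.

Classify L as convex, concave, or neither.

neither

L is quadratic, so its Hessian is the constant matrix H = [[-4, -8], [-8, -8]].
det(H) = -32, tr(H) = -12.
det(H) < 0, so H is indefinite: neither convex nor concave.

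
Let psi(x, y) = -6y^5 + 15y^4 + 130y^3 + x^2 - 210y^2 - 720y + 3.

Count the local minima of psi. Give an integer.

psi separates as a function of x plus a function of y, so ∇psi=0 decouples.
∂psi/∂x = 2x = 0 at x ∈ {0}; ∂psi/∂y = -30(y - 4)(y - 2)(y + 1)(y + 3) = 0 at y ∈ {-3, -1, 2, 4}.
The Hessian is diagonal: diag(psi_xx, psi_yy). Second derivatives: psi_xx(0)=2; psi_yy(-3)=2100, psi_yy(-1)=-900, psi_yy(2)=900, psi_yy(4)=-2100.
Local minima occur where both diagonal entries positive: (0, -3), (0, 2). Count: 2.

2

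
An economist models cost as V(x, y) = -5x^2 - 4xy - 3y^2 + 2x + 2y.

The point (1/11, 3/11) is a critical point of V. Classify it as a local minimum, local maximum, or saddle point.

The Hessian of V is constant: H = [[-10, -4], [-4, -6]].
det(H) = (-10)·(-6) − (-4)² = 44.
det(H) > 0 and tr(H) = -16 < 0, so H is negative definite and the point is a local maximum.

local maximum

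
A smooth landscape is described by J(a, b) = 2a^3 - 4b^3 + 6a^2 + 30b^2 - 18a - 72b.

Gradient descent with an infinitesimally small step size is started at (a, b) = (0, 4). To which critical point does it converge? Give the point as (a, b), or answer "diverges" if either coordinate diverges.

J is separable, so gradient descent decouples: a follows -∂J/∂a, b follows -∂J/∂b.
∂J/∂a = 6(a - 1)(a + 3); at a=0 this is -18, so a increases.
∂J/∂b = -12(b - 3)(b - 2); at b=4 this is -24, so b increases.
The b-coordinate has no critical point in that direction and runs off to infinity.

diverges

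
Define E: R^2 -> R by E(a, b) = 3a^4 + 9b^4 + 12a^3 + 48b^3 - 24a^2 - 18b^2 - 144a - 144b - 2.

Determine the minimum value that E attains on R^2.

-722

E(a,b) separates as P(a) + Q(b) − 2, so its minimum is min P + min Q − 2.
P'(a) = 12(a - 2)(a + 2)(a + 3) vanishes at a ∈ {-3, -2, 2}; Q'(b) = 36(b - 1)(b + 1)(b + 4) vanishes at b ∈ {-4, -1, 1}.
Local minima of P (where P''>0): P(-3)=135, P(2)=-240. Local minima of Q: Q(-4)=-480, Q(1)=-105.
So the global minimum of E is P(2) + Q(-4) − 2 = -240 − 480 − 2 = -722, attained at (2, -4).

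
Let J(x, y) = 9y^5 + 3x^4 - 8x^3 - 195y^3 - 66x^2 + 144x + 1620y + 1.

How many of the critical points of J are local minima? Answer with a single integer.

J separates as a function of x plus a function of y, so ∇J=0 decouples.
∂J/∂x = 12(x - 4)(x - 1)(x + 3) = 0 at x ∈ {-3, 1, 4}; ∂J/∂y = 45(y - 3)(y - 2)(y + 2)(y + 3) = 0 at y ∈ {-3, -2, 2, 3}.
The Hessian is diagonal: diag(J_xx, J_yy). Second derivatives: J_xx(-3)=336, J_xx(1)=-144, J_xx(4)=252; J_yy(-3)=-1350, J_yy(-2)=900, J_yy(2)=-900, J_yy(3)=1350.
Local minima occur where both diagonal entries positive: (-3, -2), (-3, 3), (4, -2), (4, 3). Count: 4.

4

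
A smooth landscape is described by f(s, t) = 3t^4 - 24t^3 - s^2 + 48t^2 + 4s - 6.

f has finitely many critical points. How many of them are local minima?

0

f separates as a function of s plus a function of t, so ∇f=0 decouples.
∂f/∂s = -2(s - 2) = 0 at s ∈ {2}; ∂f/∂t = 12t(t - 4)(t - 2) = 0 at t ∈ {0, 2, 4}.
The Hessian is diagonal: diag(f_ss, f_tt). Second derivatives: f_ss(2)=-2; f_tt(0)=96, f_tt(2)=-48, f_tt(4)=96.
Local minima occur where both diagonal entries positive: none. Count: 0.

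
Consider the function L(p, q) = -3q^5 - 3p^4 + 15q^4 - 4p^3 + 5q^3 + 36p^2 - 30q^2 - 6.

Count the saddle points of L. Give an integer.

L separates as a function of p plus a function of q, so ∇L=0 decouples.
∂L/∂p = -12p(p - 2)(p + 3) = 0 at p ∈ {-3, 0, 2}; ∂L/∂q = -15q(q - 4)(q - 1)(q + 1) = 0 at q ∈ {-1, 0, 1, 4}.
The Hessian is diagonal: diag(L_pp, L_qq). Second derivatives: L_pp(-3)=-180, L_pp(0)=72, L_pp(2)=-120; L_qq(-1)=150, L_qq(0)=-60, L_qq(1)=90, L_qq(4)=-900.
Saddle points occur where the two diagonal entries have opposite signs: (-3, -1), (-3, 1), (0, 0), (0, 4), (2, -1), (2, 1). Count: 6.

6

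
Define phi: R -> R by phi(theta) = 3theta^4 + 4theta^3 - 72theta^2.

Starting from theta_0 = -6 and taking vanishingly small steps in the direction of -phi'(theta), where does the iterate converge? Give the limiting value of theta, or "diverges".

-4

phi'(theta) = 12theta(theta - 3)(theta + 4), so phi'(-6) = -1296.
Gradient descent moves in the -phi' direction, i.e. theta is increasing.
The nearest critical point in that direction is theta = -4, where phi'' = 336 > 0 (a local minimum). The iterate converges there.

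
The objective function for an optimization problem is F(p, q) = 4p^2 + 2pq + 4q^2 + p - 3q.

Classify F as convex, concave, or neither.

convex

F is quadratic, so its Hessian is the constant matrix H = [[8, 2], [2, 8]].
det(H) = 60, tr(H) = 16.
det(H) > 0 and tr(H) > 0, so H is positive definite everywhere: convex.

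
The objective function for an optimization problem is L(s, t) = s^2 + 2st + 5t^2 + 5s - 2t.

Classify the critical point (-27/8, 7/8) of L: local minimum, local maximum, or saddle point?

local minimum

The Hessian of L is constant: H = [[2, 2], [2, 10]].
det(H) = 2·10 − 2² = 16.
det(H) > 0 and tr(H) = 12 > 0, so H is positive definite and the point is a local minimum.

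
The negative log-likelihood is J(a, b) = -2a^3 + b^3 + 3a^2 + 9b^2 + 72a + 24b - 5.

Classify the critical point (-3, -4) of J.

The mixed partial ∂²J/∂a∂b is 0, so the Hessian at any point is diag(J_aa, J_bb) = diag(6(-2a + 1), 6(b + 3)).
At (-3, -4): H = diag(42, -6).
The eigenvalues have opposite signs, so H is indefinite: a saddle point.

saddle point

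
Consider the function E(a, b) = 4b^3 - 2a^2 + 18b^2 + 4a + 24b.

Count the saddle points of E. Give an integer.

1

E separates as a function of a plus a function of b, so ∇E=0 decouples.
∂E/∂a = -4(a - 1) = 0 at a ∈ {1}; ∂E/∂b = 12(b + 1)(b + 2) = 0 at b ∈ {-2, -1}.
The Hessian is diagonal: diag(E_aa, E_bb). Second derivatives: E_aa(1)=-4; E_bb(-2)=-12, E_bb(-1)=12.
Saddle points occur where the two diagonal entries have opposite signs: (1, -1). Count: 1.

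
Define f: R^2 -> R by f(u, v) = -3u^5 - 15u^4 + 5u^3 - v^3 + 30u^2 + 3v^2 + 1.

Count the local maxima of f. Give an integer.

2

f separates as a function of u plus a function of v, so ∇f=0 decouples.
∂f/∂u = -15u(u - 1)(u + 1)(u + 4) = 0 at u ∈ {-4, -1, 0, 1}; ∂f/∂v = -3v(v - 2) = 0 at v ∈ {0, 2}.
The Hessian is diagonal: diag(f_uu, f_vv). Second derivatives: f_uu(-4)=900, f_uu(-1)=-90, f_uu(0)=60, f_uu(1)=-150; f_vv(0)=6, f_vv(2)=-6.
Local maxima occur where both diagonal entries negative: (-1, 2), (1, 2). Count: 2.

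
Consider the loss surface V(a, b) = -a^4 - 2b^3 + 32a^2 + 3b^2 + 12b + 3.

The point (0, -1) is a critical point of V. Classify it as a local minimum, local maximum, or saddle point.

The mixed partial ∂²V/∂a∂b is 0, so the Hessian at any point is diag(V_aa, V_bb) = diag(4(-3a^2 + 16), 6(-2b + 1)).
At (0, -1): H = diag(64, 18).
Both eigenvalues are positive, so H is positive definite: a local minimum.

local minimum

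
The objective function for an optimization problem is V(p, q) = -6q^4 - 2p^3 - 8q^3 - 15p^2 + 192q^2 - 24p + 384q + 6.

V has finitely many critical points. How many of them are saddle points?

V separates as a function of p plus a function of q, so ∇V=0 decouples.
∂V/∂p = -6(p + 1)(p + 4) = 0 at p ∈ {-4, -1}; ∂V/∂q = -24(q - 4)(q + 1)(q + 4) = 0 at q ∈ {-4, -1, 4}.
The Hessian is diagonal: diag(V_pp, V_qq). Second derivatives: V_pp(-4)=18, V_pp(-1)=-18; V_qq(-4)=-576, V_qq(-1)=360, V_qq(4)=-960.
Saddle points occur where the two diagonal entries have opposite signs: (-4, -4), (-4, 4), (-1, -1). Count: 3.

3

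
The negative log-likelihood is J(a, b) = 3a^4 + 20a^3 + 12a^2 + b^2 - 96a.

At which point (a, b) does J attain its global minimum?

(1, 0)

J(a,b) separates as P(a) + Q(b), so its minimum is min P + min Q.
P'(a) = 12(a - 1)(a + 2)(a + 4) vanishes at a ∈ {-4, -2, 1}; Q'(b) = 2b vanishes at b ∈ {0}.
Local minima of P (where P''>0): P(-4)=64, P(1)=-61. Local minima of Q: Q(0)=0.
So the global minimum of J is P(1) + Q(0) = -61 + 0 = -61, attained at (1, 0).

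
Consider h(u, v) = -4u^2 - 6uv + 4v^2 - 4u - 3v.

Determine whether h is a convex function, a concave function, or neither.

neither

h is quadratic, so its Hessian is the constant matrix H = [[-8, -6], [-6, 8]].
det(H) = -100, tr(H) = 0.
det(H) < 0, so H is indefinite: neither convex nor concave.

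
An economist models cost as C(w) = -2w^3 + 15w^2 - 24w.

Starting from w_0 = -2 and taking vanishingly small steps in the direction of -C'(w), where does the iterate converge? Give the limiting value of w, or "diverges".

C'(w) = -6(w - 4)(w - 1), so C'(-2) = -108.
Gradient descent moves in the -C' direction, i.e. w is increasing.
The nearest critical point in that direction is w = 1, where C'' = 18 > 0 (a local minimum). The iterate converges there.

1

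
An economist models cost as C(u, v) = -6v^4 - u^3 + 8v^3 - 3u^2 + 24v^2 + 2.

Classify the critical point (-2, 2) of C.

The mixed partial ∂²C/∂u∂v is 0, so the Hessian at any point is diag(C_uu, C_vv) = diag(-6(u + 1), 24(-3v^2 + 2v + 2)).
At (-2, 2): H = diag(6, -144).
The eigenvalues have opposite signs, so H is indefinite: a saddle point.

saddle point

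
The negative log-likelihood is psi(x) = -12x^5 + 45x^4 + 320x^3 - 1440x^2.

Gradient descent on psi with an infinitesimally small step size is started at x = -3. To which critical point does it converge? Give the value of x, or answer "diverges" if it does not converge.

-4

psi'(x) = -60x(x - 4)(x - 3)(x + 4), so psi'(-3) = 7560.
Gradient descent moves in the -psi' direction, i.e. x is decreasing.
The nearest critical point in that direction is x = -4, where psi'' = 13440 > 0 (a local minimum). The iterate converges there.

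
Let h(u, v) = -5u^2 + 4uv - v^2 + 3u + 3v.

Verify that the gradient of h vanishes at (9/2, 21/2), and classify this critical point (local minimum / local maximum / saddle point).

local maximum

∇h = (-10u + 4v + 3, 4u - 2v + 3); substituting (9/2, 21/2) gives ∇h = (0, 0), so (9/2, 21/2) is indeed a critical point.
The Hessian of h is constant: H = [[-10, 4], [4, -2]].
det(H) = (-10)·(-2) − 4² = 4.
det(H) > 0 and tr(H) = -12 < 0, so H is negative definite and the point is a local maximum.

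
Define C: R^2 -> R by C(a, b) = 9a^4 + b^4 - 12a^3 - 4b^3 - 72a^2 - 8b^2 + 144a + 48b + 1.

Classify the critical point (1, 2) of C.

local maximum

The mixed partial ∂²C/∂a∂b is 0, so the Hessian at any point is diag(C_aa, C_bb) = diag(36(3a^2 - 2a - 4), 4(3b^2 - 6b - 4)).
At (1, 2): H = diag(-108, -16).
Both eigenvalues are negative, so H is negative definite: a local maximum.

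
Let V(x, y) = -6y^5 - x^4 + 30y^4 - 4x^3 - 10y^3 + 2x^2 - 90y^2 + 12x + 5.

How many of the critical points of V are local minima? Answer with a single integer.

V separates as a function of x plus a function of y, so ∇V=0 decouples.
∂V/∂x = -4(x - 1)(x + 1)(x + 3) = 0 at x ∈ {-3, -1, 1}; ∂V/∂y = -30y(y - 3)(y - 2)(y + 1) = 0 at y ∈ {-1, 0, 2, 3}.
The Hessian is diagonal: diag(V_xx, V_yy). Second derivatives: V_xx(-3)=-32, V_xx(-1)=16, V_xx(1)=-32; V_yy(-1)=360, V_yy(0)=-180, V_yy(2)=180, V_yy(3)=-360.
Local minima occur where both diagonal entries positive: (-1, -1), (-1, 2). Count: 2.

2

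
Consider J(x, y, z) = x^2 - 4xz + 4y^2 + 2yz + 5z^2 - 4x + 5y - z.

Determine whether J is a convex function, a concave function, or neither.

J is quadratic, so its Hessian is the constant matrix H = [[2, 0, -4], [0, 8, 2], [-4, 2, 10]].
Leading principal minors: 2, 16, 24.
All positive ⇒ H ≻ 0 ⇒ convex.

convex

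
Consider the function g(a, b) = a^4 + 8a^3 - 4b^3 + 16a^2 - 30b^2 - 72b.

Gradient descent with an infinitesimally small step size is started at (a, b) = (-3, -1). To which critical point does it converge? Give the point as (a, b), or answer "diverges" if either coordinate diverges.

diverges

g is separable, so gradient descent decouples: a follows -∂g/∂a, b follows -∂g/∂b.
∂g/∂a = 4a(a + 2)(a + 4); at a=-3 this is 12, so a decreases.
∂g/∂b = -12(b + 2)(b + 3); at b=-1 this is -24, so b increases.
The b-coordinate has no critical point in that direction and runs off to infinity.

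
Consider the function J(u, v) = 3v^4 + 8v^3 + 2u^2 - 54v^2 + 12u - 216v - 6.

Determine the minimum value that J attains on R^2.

J(u,v) separates as P(u) + Q(v) − 6, so its minimum is min P + min Q − 6.
P'(u) = 4u + 12 vanishes at u ∈ {-3}; Q'(v) = 12(v - 3)(v + 2)(v + 3) vanishes at v ∈ {-3, -2, 3}.
Local minima of P (where P''>0): P(-3)=-18. Local minima of Q: Q(-3)=189, Q(3)=-675.
So the global minimum of J is P(-3) + Q(3) − 6 = -18 − 675 − 6 = -699, attained at (-3, 3).

-699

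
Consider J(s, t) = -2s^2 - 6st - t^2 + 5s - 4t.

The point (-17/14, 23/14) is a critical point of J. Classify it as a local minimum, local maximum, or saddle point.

The Hessian of J is constant: H = [[-4, -6], [-6, -2]].
det(H) = (-4)·(-2) − (-6)² = -28.
Since det(H) < 0, H is indefinite and the critical point is a saddle point.

saddle point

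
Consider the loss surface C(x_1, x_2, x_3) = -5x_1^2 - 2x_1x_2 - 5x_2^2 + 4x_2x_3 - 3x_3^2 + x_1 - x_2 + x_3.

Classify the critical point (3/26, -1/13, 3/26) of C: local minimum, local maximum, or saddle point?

The Hessian is constant: H = [[-10, -2, 0], [-2, -10, 4], [0, 4, -6]].
Leading principal minors: Δ₁ = -10, Δ₂ = 96, Δ₃ = -416.
The minors alternate sign starting negative (−, +, −), so H is negative definite: a local maximum.

local maximum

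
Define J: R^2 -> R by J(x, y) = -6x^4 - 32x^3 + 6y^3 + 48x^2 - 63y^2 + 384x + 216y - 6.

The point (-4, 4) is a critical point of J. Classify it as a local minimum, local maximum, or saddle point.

saddle point

The mixed partial ∂²J/∂x∂y is 0, so the Hessian at any point is diag(J_xx, J_yy) = diag(24(-3x^2 - 8x + 4), 18(2y - 7)).
At (-4, 4): H = diag(-288, 18).
The eigenvalues have opposite signs, so H is indefinite: a saddle point.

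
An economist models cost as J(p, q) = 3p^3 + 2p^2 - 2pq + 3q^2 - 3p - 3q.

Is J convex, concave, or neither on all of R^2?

The term 3p^3 is cubic, so the Hessian is not constant.
∂²J/∂p² = 18p + 4, which takes both signs as p varies (negative for sufficiently negative p). A diagonal entry of the Hessian changing sign means the Hessian is neither positive- nor negative-semidefinite on all of R^2.

neither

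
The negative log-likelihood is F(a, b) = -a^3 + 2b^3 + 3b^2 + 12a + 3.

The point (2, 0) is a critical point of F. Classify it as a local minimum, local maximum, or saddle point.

saddle point

The mixed partial ∂²F/∂a∂b is 0, so the Hessian at any point is diag(F_aa, F_bb) = diag(-6a, 6(2b + 1)).
At (2, 0): H = diag(-12, 6).
The eigenvalues have opposite signs, so H is indefinite: a saddle point.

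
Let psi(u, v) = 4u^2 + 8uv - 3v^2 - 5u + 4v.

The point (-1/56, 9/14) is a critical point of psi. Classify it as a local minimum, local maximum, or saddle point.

The Hessian of psi is constant: H = [[8, 8], [8, -6]].
det(H) = 8·(-6) − 8² = -112.
Since det(H) < 0, H is indefinite and the critical point is a saddle point.

saddle point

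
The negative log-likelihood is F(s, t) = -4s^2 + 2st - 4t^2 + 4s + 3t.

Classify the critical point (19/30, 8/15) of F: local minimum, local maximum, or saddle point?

local maximum

The Hessian of F is constant: H = [[-8, 2], [2, -8]].
det(H) = (-8)·(-8) − 2² = 60.
det(H) > 0 and tr(H) = -16 < 0, so H is negative definite and the point is a local maximum.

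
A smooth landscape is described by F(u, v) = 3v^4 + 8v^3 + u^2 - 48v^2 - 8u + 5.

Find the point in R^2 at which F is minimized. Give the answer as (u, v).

(4, -4)

F(u,v) separates as P(u) + Q(v) + 5, so its minimum is min P + min Q + 5.
P'(u) = 2u - 8 vanishes at u ∈ {4}; Q'(v) = 12v(v - 2)(v + 4) vanishes at v ∈ {-4, 0, 2}.
Local minima of P (where P''>0): P(4)=-16. Local minima of Q: Q(-4)=-512, Q(2)=-80.
So the global minimum of F is P(4) + Q(-4) + 5 = -16 − 512 + 5 = -523, attained at (4, -4).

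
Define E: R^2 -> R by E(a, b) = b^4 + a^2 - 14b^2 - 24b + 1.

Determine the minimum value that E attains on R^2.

E(a,b) separates as P(a) + Q(b) + 1, so its minimum is min P + min Q + 1.
P'(a) = 2a vanishes at a ∈ {0}; Q'(b) = 4(b - 3)(b + 1)(b + 2) vanishes at b ∈ {-2, -1, 3}.
Local minima of P (where P''>0): P(0)=0. Local minima of Q: Q(-2)=8, Q(3)=-117.
So the global minimum of E is P(0) + Q(3) + 1 = 0 − 117 + 1 = -116, attained at (0, 3).

-116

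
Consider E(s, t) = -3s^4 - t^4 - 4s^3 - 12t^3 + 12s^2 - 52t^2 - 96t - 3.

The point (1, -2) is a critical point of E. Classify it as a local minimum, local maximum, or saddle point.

The mixed partial ∂²E/∂s∂t is 0, so the Hessian at any point is diag(E_ss, E_tt) = diag(12(-3s^2 - 2s + 2), -4(3t^2 + 18t + 26)).
At (1, -2): H = diag(-36, -8).
Both eigenvalues are negative, so H is negative definite: a local maximum.

local maximum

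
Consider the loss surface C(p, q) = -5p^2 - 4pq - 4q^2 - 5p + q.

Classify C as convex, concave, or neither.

C is quadratic, so its Hessian is the constant matrix H = [[-10, -4], [-4, -8]].
det(H) = 64, tr(H) = -18.
det(H) > 0 and tr(H) < 0, so H is negative definite everywhere: concave.

concave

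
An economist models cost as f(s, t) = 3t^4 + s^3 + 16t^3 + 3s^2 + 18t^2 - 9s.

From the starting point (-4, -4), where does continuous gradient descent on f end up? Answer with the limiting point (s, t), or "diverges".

diverges

f is separable, so gradient descent decouples: s follows -∂f/∂s, t follows -∂f/∂t.
∂f/∂s = 3(s - 1)(s + 3); at s=-4 this is 15, so s decreases.
∂f/∂t = 12t(t + 1)(t + 3); at t=-4 this is -144, so t increases.
The s-coordinate has no critical point in that direction and runs off to infinity.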